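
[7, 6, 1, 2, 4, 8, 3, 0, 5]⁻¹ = [7, 2, 3, 6, 4, 8, 1, 0, 5]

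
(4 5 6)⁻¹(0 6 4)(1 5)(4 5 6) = (0 4 5)(1 6)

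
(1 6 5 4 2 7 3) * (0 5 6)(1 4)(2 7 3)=(0 5 1)(2 3 4 7)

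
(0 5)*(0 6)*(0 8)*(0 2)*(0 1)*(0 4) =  (0 5 6 8 2 1 4) 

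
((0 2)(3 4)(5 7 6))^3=(0 2)(3 4)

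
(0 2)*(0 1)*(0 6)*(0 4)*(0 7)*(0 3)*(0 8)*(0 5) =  (0 2 1 6 4 7 3 8 5)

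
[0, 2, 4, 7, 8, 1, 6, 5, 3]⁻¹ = [0, 5, 1, 8, 2, 7, 6, 3, 4]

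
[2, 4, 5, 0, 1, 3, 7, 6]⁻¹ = [3, 4, 0, 5, 1, 2, 7, 6]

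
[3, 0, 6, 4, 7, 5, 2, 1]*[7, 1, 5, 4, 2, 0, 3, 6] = [4, 7, 3, 2, 6, 0, 5, 1]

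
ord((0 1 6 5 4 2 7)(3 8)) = 14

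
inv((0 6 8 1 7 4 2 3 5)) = (0 5 3 2 4 7 1 8 6)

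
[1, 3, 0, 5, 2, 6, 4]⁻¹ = [2, 0, 4, 1, 6, 3, 5]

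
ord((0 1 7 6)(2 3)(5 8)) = 4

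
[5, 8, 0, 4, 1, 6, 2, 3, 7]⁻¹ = [2, 4, 6, 7, 3, 0, 5, 8, 1]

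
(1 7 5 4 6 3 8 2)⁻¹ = (1 2 8 3 6 4 5 7)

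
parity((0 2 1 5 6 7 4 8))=odd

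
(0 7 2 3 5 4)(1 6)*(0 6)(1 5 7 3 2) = (0 3 7 1)(4 6 5)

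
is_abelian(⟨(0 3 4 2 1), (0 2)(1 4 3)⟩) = no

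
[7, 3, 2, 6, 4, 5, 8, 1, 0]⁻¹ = [8, 7, 2, 1, 4, 5, 3, 0, 6]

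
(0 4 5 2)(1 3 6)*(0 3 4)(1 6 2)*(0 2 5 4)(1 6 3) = (0 2 1)(3 5 6)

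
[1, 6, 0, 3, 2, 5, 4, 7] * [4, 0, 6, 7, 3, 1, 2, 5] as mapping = [0→0, 1→2, 2→4, 3→7, 4→6, 5→1, 6→3, 7→5] 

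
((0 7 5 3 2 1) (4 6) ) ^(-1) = (0 1 2 3 5 7) (4 6) 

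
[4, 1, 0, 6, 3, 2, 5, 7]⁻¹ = [2, 1, 5, 4, 0, 6, 3, 7]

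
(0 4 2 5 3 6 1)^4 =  (0 3 4 6 2 1 5)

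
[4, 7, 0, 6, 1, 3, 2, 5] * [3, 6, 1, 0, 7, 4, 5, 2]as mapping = [0→7, 1→2, 2→3, 3→5, 4→6, 5→0, 6→1, 7→4]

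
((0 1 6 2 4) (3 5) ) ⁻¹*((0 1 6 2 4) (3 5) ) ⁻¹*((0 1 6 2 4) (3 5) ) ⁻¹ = (0 6 4 1 2) (3 5) 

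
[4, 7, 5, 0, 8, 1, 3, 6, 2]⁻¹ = [3, 5, 8, 6, 0, 2, 7, 1, 4]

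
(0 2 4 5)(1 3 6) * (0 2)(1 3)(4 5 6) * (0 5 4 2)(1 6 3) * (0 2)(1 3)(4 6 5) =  (0 4 1 5 2 6 3)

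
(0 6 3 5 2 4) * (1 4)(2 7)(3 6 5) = (0 5 7 2 1 4)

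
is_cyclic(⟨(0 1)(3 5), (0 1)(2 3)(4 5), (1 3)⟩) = no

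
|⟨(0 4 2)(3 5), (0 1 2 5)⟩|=720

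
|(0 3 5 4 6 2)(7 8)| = 6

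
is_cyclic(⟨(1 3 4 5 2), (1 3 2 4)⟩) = no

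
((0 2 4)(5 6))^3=(5 6)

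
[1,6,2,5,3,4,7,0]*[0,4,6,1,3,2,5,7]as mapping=[0→4,1→5,2→6,3→2,4→1,5→3,6→7,7→0]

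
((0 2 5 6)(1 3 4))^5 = (0 2 5 6)(1 4 3)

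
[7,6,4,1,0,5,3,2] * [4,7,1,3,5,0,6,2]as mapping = [0→2,1→6,2→5,3→7,4→4,5→0,6→3,7→1]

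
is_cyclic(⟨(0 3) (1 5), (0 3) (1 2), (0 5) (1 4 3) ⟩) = no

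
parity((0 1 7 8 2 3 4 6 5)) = even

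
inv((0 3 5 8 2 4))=(0 4 2 8 5 3)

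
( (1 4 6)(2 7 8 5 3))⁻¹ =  (1 6 4)(2 3 5 8 7)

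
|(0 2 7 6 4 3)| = 6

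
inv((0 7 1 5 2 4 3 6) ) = (0 6 3 4 2 5 1 7) 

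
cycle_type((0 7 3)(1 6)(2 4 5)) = 2.3^2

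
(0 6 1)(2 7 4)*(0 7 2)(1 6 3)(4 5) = (0 3 1 7 5 4)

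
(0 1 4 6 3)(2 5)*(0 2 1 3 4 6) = (0 3 2 5 1 6 4)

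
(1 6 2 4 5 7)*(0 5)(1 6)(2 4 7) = (0 5 2 7 6 4)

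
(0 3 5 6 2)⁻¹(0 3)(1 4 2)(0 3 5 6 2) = (0 1 4)(3 5)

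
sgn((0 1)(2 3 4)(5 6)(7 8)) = -1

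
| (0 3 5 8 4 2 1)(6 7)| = 14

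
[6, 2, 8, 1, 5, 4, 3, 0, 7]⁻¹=[7, 3, 1, 6, 5, 4, 0, 8, 2]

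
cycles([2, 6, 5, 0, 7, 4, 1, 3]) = (0 2 5 4 7 3)(1 6)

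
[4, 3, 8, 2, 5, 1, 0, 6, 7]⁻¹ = [6, 5, 3, 1, 0, 4, 7, 8, 2]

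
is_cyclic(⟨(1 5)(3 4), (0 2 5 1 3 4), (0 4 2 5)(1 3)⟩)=no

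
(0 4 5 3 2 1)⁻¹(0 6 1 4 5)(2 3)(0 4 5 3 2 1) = (0 5 3 4 6)(1 2)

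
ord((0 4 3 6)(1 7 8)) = 12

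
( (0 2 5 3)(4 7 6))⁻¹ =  (0 3 5 2)(4 6 7)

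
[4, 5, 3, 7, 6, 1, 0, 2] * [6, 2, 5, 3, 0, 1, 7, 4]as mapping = [0→0, 1→1, 2→3, 3→4, 4→7, 5→2, 6→6, 7→5]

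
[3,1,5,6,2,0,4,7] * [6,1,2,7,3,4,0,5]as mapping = [0→7,1→1,2→4,3→0,4→2,5→6,6→3,7→5]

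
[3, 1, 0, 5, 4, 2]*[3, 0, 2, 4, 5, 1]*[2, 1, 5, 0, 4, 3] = [4, 2, 0, 1, 3, 5]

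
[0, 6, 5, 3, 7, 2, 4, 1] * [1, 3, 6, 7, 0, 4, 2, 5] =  [1, 2, 4, 7, 5, 6, 0, 3]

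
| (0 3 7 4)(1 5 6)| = 12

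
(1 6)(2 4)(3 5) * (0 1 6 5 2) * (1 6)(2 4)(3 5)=(0 6 1 3 4)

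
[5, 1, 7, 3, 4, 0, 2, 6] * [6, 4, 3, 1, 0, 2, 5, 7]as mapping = [0→2, 1→4, 2→7, 3→1, 4→0, 5→6, 6→3, 7→5]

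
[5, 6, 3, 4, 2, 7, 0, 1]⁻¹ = [6, 7, 4, 2, 3, 0, 1, 5]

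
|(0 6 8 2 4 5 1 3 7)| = 9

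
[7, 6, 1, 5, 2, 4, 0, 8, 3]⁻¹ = [6, 2, 4, 8, 5, 3, 1, 0, 7]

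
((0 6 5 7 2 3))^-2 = (0 2 5)(3 7 6)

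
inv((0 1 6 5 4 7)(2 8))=(0 7 4 5 6 1)(2 8)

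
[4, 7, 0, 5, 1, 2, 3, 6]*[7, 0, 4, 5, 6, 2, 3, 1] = [6, 1, 7, 2, 0, 4, 5, 3]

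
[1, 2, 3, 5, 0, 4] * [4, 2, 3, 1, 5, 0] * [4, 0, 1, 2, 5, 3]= [1, 2, 0, 4, 5, 3]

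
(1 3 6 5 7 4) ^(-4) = (1 6 7) (3 5 4) 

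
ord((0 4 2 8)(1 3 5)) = 12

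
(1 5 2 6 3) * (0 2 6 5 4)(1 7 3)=(0 2 5 6 1 4)(3 7)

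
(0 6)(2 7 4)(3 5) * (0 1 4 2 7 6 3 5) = (0 3)(1 4 7 2 6)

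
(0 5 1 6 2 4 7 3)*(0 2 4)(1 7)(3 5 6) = (0 6 4 1 3 2)(5 7)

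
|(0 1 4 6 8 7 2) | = 7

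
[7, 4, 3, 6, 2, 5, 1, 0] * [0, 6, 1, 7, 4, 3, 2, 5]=[5, 4, 7, 2, 1, 3, 6, 0]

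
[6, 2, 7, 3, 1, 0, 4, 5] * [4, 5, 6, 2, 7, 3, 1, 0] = [1, 6, 0, 2, 5, 4, 7, 3]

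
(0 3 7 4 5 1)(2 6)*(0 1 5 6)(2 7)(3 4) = (0 4 6 7 3 2)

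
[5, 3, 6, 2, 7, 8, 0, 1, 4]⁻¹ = [6, 7, 3, 1, 8, 0, 2, 4, 5]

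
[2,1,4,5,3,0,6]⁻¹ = [5,1,0,4,2,3,6]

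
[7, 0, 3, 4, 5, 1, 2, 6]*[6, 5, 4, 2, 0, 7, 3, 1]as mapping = [0→1, 1→6, 2→2, 3→0, 4→7, 5→5, 6→4, 7→3]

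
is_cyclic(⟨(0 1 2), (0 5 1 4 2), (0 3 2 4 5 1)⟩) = no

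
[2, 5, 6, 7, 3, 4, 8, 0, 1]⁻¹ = [7, 8, 0, 4, 5, 1, 2, 3, 6]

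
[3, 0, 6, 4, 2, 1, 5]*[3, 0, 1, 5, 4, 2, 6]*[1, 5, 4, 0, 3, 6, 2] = [6, 0, 2, 3, 5, 1, 4]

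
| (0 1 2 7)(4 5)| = 4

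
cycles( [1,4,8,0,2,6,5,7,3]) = (0 1 4 2 8 3)(5 6)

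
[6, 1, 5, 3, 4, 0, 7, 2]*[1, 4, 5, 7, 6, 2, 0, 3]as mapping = [0→0, 1→4, 2→2, 3→7, 4→6, 5→1, 6→3, 7→5]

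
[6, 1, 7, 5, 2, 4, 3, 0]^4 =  [4, 1, 3, 7, 6, 0, 2, 5]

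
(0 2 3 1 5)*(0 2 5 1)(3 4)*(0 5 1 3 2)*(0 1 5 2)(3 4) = (0 5 1 4)(2 3)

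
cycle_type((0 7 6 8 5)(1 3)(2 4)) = 2^2.5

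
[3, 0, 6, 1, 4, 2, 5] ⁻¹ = [1, 3, 5, 0, 4, 6, 2] 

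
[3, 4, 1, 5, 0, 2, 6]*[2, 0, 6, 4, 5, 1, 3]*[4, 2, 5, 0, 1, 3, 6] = [1, 3, 4, 2, 5, 6, 0]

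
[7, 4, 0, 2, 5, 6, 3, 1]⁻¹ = [2, 7, 3, 6, 1, 4, 5, 0]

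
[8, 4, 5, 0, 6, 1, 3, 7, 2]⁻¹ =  [3, 5, 8, 6, 1, 2, 4, 7, 0]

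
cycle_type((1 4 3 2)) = 4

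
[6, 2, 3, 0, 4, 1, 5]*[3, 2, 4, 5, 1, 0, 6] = [6, 4, 5, 3, 1, 2, 0]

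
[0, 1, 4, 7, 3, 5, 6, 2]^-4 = [0, 1, 2, 3, 4, 5, 6, 7]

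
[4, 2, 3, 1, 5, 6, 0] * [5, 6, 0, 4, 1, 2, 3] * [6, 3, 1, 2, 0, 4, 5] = [3, 6, 0, 5, 1, 2, 4]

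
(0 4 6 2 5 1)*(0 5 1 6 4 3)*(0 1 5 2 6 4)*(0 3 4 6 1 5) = (0 4 3 5 6 1 2)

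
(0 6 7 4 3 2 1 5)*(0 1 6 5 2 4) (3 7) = (0 5 1 2 6 3 4 7) 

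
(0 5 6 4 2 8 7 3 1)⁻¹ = (0 1 3 7 8 2 4 6 5)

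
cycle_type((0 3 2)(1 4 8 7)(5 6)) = 2.3.4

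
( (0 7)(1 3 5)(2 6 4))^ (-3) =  (0 7)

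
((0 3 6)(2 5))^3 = (2 5)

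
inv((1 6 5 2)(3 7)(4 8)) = (1 2 5 6)(3 7)(4 8)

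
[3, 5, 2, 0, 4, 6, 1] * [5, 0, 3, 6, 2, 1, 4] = [6, 1, 3, 5, 2, 4, 0]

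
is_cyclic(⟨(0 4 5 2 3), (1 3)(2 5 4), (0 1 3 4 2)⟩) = no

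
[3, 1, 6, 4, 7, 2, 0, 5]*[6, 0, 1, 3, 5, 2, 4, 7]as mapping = [0→3, 1→0, 2→4, 3→5, 4→7, 5→1, 6→6, 7→2]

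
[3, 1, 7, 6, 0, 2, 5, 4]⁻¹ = [4, 1, 5, 0, 7, 6, 3, 2]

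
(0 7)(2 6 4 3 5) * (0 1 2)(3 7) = (0 3 5)(1 2 6 4 7)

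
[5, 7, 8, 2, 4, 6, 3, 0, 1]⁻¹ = [7, 8, 3, 6, 4, 0, 5, 1, 2]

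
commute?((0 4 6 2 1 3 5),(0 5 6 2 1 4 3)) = no:(0 4 6 2 1 3 5)*(0 5 6 2 1 4 3) = (0 3 6 1)(2 4),(0 5 6 2 1 4 3)*(0 4 6 2 1 3 5) = (1 6)(2 3 4 5)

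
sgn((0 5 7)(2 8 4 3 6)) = 1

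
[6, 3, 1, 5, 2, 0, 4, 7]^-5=[4, 5, 3, 0, 1, 6, 2, 7]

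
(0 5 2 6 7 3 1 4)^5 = (0 3 2 4 7 5 1 6)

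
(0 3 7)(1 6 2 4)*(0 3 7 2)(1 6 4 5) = (0 7 3 2 5 1 4 6)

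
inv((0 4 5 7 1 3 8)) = (0 8 3 1 7 5 4)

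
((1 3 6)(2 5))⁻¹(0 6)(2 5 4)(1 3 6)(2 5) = (0 1)(2 4 5)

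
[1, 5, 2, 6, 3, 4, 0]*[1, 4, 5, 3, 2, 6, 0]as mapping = [0→4, 1→6, 2→5, 3→0, 4→3, 5→2, 6→1]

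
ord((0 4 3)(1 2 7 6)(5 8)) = 12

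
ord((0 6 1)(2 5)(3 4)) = 6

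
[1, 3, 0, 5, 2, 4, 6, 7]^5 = [2, 0, 4, 1, 5, 3, 6, 7]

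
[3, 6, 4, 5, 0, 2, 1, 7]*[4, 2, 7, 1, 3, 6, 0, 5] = [1, 0, 3, 6, 4, 7, 2, 5]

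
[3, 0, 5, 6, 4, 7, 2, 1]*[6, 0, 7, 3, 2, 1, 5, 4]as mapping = [0→3, 1→6, 2→1, 3→5, 4→2, 5→4, 6→7, 7→0]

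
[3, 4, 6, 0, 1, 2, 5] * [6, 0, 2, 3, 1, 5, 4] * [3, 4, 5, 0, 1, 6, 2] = [0, 4, 1, 2, 3, 5, 6]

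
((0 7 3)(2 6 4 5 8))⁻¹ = (0 3 7)(2 8 5 4 6)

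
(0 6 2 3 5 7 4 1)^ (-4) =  (0 5)(1 3)(2 4)(6 7)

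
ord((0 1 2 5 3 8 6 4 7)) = 9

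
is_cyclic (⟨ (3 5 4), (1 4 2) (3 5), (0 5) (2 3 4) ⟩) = no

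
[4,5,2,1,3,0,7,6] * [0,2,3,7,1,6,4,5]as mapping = [0→1,1→6,2→3,3→2,4→7,5→0,6→5,7→4]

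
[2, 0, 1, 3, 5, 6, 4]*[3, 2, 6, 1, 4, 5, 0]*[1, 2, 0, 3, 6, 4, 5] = [5, 3, 0, 2, 4, 1, 6]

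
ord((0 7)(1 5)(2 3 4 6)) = 4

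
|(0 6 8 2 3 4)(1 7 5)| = 6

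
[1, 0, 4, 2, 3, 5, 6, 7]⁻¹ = [1, 0, 3, 4, 2, 5, 6, 7]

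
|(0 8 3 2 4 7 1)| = 7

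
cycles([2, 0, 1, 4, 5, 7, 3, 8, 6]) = (0 2 1)(3 4 5 7 8 6)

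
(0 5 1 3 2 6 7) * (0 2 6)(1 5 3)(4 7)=(0 3 6 4 7 2)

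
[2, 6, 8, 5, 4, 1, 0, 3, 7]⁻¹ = [6, 5, 0, 7, 4, 3, 1, 8, 2]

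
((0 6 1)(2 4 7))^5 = (0 1 6)(2 7 4)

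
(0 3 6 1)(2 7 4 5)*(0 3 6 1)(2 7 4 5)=(0 6)(1 3)(2 4)(5 7)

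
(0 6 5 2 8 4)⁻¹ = (0 4 8 2 5 6)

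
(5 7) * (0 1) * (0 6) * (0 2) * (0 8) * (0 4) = (0 1 6 2 8 4) (5 7) 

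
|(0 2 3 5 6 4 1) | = 7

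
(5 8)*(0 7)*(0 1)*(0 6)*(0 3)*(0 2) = (0 7 1 6 3 2)(5 8)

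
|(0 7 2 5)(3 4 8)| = 12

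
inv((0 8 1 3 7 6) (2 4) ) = (0 6 7 3 1 8) (2 4) 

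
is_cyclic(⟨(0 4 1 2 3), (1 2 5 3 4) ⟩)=no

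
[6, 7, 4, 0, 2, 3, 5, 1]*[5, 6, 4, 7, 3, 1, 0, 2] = [0, 2, 3, 5, 4, 7, 1, 6]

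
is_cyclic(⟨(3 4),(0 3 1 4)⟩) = no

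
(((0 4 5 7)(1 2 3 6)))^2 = (0 5)(1 3)(2 6)(4 7)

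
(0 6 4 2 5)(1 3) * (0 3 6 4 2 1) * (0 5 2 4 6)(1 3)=(0 6 4 3 5 1)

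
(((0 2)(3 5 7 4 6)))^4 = (3 6 4 7 5)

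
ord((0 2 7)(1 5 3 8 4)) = 15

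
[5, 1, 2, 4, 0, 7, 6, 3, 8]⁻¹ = [4, 1, 2, 7, 3, 0, 6, 5, 8]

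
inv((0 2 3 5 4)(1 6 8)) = (0 4 5 3 2)(1 8 6)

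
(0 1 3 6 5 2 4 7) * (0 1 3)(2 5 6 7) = (0 3 7 1)(2 4)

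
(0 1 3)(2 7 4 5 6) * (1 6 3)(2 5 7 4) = (0 6 5 3)(2 4 7)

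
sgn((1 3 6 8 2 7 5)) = 1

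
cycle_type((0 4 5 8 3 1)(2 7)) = 2.6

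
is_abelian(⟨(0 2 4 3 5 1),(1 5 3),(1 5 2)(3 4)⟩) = no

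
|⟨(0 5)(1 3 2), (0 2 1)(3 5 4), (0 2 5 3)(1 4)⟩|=720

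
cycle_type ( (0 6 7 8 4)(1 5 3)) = 3.5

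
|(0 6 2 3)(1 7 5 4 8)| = 20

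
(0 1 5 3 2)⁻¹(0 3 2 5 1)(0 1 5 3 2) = (0 3 5 1 2)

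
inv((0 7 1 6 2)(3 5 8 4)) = (0 2 6 1 7)(3 4 8 5)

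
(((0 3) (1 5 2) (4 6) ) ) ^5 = (0 3) (1 2 5) (4 6) 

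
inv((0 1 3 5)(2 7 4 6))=(0 5 3 1)(2 6 4 7)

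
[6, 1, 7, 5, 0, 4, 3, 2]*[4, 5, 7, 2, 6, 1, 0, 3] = [0, 5, 3, 1, 4, 6, 2, 7]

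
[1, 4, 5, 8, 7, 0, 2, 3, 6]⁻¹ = [5, 0, 6, 7, 1, 2, 8, 4, 3]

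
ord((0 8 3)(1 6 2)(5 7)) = 6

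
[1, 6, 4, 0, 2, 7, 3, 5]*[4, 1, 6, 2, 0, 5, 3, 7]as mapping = [0→1, 1→3, 2→0, 3→4, 4→6, 5→7, 6→2, 7→5]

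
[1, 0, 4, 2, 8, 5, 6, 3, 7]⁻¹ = [1, 0, 3, 7, 2, 5, 6, 8, 4]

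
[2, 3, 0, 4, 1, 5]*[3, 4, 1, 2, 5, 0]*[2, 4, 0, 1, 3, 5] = [4, 0, 1, 5, 3, 2]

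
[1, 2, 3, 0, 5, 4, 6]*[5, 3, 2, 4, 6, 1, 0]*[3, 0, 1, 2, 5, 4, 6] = [2, 1, 5, 4, 0, 6, 3]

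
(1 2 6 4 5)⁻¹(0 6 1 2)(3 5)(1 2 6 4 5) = (0 4 2 6)(1 3)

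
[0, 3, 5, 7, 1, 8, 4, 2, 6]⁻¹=[0, 4, 7, 1, 6, 2, 8, 3, 5]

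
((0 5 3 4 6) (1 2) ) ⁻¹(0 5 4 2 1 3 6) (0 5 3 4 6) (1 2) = (0 5 3 6 1 2 4) 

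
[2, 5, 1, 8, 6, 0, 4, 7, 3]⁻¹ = [5, 2, 0, 8, 6, 1, 4, 7, 3]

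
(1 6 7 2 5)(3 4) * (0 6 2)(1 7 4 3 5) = (0 6 4 5 7)(1 2)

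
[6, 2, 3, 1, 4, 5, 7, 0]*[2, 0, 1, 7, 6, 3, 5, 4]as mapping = [0→5, 1→1, 2→7, 3→0, 4→6, 5→3, 6→4, 7→2]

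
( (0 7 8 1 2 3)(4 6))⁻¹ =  (0 3 2 1 8 7)(4 6)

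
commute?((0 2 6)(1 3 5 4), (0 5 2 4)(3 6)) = no:(0 2 6)(1 3 5 4) * (0 5 2 4)(3 6) = (0 4 1 6 5)(2 3), (0 5 2 4)(3 6) * (0 2 6)(1 3 5 4) = (0 4 2 1 3)(5 6)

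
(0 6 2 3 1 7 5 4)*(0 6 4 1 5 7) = (0 4 6 2 3 5 1)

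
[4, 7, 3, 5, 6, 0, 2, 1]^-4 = [6, 1, 5, 0, 2, 4, 3, 7]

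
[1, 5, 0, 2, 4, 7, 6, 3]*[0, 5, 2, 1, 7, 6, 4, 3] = [5, 6, 0, 2, 7, 3, 4, 1]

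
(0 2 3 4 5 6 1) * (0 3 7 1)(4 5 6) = (0 2 7 1 3 5 4 6)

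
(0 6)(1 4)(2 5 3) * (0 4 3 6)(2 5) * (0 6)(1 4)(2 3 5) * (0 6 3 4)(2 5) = (0 3 5 6 1 2 4)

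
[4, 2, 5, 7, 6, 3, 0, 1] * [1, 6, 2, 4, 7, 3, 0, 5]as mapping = [0→7, 1→2, 2→3, 3→5, 4→0, 5→4, 6→1, 7→6]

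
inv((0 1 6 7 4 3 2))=(0 2 3 4 7 6 1)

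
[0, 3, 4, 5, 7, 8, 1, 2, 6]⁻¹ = [0, 6, 7, 1, 2, 3, 8, 4, 5]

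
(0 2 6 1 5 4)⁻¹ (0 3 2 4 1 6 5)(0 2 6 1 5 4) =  (0 5 1 4 2 3 6)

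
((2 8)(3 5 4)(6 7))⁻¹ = (2 8)(3 4 5)(6 7)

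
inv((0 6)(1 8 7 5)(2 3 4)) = (0 6)(1 5 7 8)(2 4 3)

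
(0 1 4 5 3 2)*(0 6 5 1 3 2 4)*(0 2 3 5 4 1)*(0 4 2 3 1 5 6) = (0 6 2)(1 3 5)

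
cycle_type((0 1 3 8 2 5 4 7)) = 8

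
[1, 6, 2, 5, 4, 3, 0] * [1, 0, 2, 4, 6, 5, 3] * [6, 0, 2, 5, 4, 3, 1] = [6, 5, 2, 3, 1, 4, 0]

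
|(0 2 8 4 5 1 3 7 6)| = 9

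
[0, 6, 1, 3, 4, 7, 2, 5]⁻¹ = [0, 2, 6, 3, 4, 7, 1, 5]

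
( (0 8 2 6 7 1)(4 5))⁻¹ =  (0 1 7 6 2 8)(4 5)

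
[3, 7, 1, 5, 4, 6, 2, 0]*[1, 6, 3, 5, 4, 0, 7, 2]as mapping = [0→5, 1→2, 2→6, 3→0, 4→4, 5→7, 6→3, 7→1]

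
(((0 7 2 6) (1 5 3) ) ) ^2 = (0 2) (1 3 5) (6 7) 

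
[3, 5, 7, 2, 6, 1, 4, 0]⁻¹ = [7, 5, 3, 0, 6, 1, 4, 2]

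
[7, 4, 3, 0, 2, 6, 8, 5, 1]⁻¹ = [3, 8, 4, 2, 1, 7, 5, 0, 6]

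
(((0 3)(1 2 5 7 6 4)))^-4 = (1 5 6)(2 7 4)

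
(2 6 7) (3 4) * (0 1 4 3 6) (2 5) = (0 1 4 6 7 5 2) 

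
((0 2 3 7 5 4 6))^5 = (0 4 7 2 6 5 3)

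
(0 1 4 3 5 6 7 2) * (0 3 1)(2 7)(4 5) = (1 5 6 2 3 4)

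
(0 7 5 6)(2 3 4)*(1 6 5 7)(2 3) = (0 1 6)(3 4)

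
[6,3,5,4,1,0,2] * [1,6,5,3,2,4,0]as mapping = [0→0,1→3,2→4,3→2,4→6,5→1,6→5]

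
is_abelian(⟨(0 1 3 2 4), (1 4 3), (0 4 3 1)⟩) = no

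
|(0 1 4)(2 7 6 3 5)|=15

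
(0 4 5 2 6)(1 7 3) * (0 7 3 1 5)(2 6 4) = (0 2 4)(1 3 5 6 7)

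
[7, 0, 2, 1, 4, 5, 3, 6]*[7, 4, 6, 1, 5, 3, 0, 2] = [2, 7, 6, 4, 5, 3, 1, 0]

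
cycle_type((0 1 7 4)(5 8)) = 2.4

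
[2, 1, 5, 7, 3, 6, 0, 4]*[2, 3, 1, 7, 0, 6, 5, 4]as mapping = [0→1, 1→3, 2→6, 3→4, 4→7, 5→5, 6→2, 7→0]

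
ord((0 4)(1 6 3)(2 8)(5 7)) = 6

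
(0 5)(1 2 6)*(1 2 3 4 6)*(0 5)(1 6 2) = (1 3 4 2 6)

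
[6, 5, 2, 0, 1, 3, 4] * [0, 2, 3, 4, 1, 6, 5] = [5, 6, 3, 0, 2, 4, 1]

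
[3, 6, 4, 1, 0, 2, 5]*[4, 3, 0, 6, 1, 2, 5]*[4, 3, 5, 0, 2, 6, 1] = [1, 6, 3, 0, 2, 4, 5]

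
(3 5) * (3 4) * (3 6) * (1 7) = (1 7)(3 5 4 6)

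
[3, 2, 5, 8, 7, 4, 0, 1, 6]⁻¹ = [6, 7, 1, 0, 5, 2, 8, 4, 3]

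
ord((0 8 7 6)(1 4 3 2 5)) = 20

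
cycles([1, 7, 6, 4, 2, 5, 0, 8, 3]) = (0 1 7 8 3 4 2 6) 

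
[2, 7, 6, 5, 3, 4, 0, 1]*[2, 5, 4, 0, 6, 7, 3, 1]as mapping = [0→4, 1→1, 2→3, 3→7, 4→0, 5→6, 6→2, 7→5]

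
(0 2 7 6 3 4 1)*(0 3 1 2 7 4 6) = (0 7)(1 3 6)(2 4)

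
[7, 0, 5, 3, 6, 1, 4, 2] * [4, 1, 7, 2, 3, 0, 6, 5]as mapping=[0→5, 1→4, 2→0, 3→2, 4→6, 5→1, 6→3, 7→7]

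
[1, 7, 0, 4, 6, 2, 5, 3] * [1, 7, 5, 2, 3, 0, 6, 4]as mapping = [0→7, 1→4, 2→1, 3→3, 4→6, 5→5, 6→0, 7→2]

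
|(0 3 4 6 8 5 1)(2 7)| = 14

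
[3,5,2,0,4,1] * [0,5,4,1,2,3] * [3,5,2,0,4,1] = [5,0,4,3,2,1]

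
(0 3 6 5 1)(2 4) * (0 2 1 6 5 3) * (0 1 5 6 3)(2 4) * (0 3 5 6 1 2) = (0 2)(1 4 6 3)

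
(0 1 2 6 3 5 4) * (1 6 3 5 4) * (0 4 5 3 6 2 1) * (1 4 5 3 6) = (0 2 1 4 5)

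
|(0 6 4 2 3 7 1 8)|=8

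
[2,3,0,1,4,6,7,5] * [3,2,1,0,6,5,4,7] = [1,0,3,2,6,4,7,5]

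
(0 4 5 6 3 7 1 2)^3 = (0 6 1 4 3 2 5 7)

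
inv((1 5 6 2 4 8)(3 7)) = (1 8 4 2 6 5)(3 7)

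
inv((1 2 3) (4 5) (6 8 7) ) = (1 3 2) (4 5) (6 7 8) 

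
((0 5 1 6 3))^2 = (0 1 3 5 6)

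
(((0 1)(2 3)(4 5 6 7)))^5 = (0 1)(2 3)(4 5 6 7)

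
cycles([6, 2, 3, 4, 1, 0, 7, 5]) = (0 6 7 5)(1 2 3 4)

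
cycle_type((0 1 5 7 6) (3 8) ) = 2.5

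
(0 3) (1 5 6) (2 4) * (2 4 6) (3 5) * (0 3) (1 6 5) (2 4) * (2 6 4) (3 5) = (0 1) (2 3 5) (4 6) 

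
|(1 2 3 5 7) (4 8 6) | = 15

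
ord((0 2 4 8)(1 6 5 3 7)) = 20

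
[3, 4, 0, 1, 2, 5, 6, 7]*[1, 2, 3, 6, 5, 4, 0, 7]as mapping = [0→6, 1→5, 2→1, 3→2, 4→3, 5→4, 6→0, 7→7]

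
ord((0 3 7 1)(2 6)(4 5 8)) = 12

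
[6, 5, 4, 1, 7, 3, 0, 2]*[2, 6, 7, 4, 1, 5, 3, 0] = [3, 5, 1, 6, 0, 4, 2, 7]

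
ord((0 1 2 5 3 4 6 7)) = 8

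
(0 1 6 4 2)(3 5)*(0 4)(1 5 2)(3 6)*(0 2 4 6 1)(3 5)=(0 3 4)(1 5)(2 6)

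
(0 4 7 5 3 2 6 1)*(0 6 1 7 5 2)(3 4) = (0 3)(1 6 7 2)(4 5)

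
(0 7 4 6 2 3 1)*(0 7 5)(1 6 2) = (0 5)(1 7 4 2 3 6)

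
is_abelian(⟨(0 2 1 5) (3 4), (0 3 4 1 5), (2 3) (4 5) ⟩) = no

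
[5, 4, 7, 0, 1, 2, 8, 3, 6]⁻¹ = [3, 4, 5, 7, 1, 0, 8, 2, 6]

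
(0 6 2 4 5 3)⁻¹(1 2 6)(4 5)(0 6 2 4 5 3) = (1 4 2)(3 5)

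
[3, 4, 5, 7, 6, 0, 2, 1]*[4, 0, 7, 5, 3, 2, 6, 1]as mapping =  [0→5, 1→3, 2→2, 3→1, 4→6, 5→4, 6→7, 7→0]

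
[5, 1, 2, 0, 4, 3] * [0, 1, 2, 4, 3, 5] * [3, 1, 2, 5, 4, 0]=[0, 1, 2, 3, 5, 4]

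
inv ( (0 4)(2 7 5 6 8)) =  (0 4)(2 8 6 5 7)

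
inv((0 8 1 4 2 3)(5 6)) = (0 3 2 4 1 8)(5 6)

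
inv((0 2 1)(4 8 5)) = (0 1 2)(4 5 8)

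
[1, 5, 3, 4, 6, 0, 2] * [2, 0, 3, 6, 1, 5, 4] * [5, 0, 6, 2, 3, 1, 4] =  [5, 1, 4, 0, 3, 6, 2]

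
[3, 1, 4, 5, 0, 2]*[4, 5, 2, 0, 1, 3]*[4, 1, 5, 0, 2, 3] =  [4, 3, 1, 0, 2, 5]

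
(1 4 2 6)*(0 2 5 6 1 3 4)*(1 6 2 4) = (0 4 5 2 6 3 1) 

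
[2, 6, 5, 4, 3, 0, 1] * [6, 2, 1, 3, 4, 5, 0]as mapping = [0→1, 1→0, 2→5, 3→4, 4→3, 5→6, 6→2]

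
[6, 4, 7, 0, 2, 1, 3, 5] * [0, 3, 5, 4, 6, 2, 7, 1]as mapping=[0→7, 1→6, 2→1, 3→0, 4→5, 5→3, 6→4, 7→2]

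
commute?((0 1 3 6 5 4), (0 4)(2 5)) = no:(0 1 3 6 5 4)*(0 4)(2 5) = (0 1 3 6 2 5), (0 4)(2 5)*(0 1 3 6 5 4) = (1 3 6 5 2 4)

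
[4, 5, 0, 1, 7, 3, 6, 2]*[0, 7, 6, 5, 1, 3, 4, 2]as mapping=[0→1, 1→3, 2→0, 3→7, 4→2, 5→5, 6→4, 7→6]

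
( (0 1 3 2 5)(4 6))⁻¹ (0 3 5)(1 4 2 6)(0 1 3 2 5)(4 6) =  (0 1 2)(3 6 5 4)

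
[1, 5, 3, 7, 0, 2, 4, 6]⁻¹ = [4, 0, 5, 2, 6, 1, 7, 3]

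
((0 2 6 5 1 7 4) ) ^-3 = (0 1 2 7 6 4 5) 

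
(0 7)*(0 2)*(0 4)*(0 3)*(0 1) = (0 7 2 4 3 1)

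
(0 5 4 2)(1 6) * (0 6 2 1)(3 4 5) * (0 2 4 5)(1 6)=(0 3 5)(1 4 6 2)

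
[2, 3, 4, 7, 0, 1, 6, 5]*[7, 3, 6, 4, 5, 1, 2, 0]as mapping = [0→6, 1→4, 2→5, 3→0, 4→7, 5→3, 6→2, 7→1]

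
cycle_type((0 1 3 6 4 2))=6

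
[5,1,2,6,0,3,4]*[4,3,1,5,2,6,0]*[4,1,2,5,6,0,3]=[3,5,1,4,6,0,2]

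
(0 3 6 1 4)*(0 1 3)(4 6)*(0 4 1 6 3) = (0 4 6)(1 3)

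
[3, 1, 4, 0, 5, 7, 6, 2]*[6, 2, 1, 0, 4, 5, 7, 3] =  [0, 2, 4, 6, 5, 3, 7, 1]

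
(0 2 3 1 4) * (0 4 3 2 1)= (0 1 3) 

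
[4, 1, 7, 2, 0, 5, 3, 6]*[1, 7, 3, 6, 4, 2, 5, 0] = [4, 7, 0, 3, 1, 2, 6, 5] 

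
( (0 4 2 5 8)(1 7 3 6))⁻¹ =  (0 8 5 2 4)(1 6 3 7)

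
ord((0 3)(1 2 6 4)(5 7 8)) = 12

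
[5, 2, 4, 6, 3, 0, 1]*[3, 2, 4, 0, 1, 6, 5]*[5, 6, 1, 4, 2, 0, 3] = [3, 2, 6, 0, 5, 4, 1]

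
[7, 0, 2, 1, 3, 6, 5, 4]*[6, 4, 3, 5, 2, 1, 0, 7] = [7, 6, 3, 4, 5, 0, 1, 2]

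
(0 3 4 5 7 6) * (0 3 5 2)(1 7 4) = (0 5 4 2)(1 7 6 3)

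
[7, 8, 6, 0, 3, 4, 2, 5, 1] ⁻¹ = [3, 8, 6, 4, 5, 7, 2, 0, 1] 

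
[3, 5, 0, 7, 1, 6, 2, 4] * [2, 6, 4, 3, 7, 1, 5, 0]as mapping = [0→3, 1→1, 2→2, 3→0, 4→6, 5→5, 6→4, 7→7]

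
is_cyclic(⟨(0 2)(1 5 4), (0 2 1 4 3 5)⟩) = no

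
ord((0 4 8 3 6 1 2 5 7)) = 9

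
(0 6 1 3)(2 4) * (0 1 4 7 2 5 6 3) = (0 3 1)(2 7)(4 5 6)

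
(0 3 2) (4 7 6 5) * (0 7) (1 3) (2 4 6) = (0 1 3 4) (2 7) (5 6) 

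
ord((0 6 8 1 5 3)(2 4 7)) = 6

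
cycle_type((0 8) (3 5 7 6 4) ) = 2.5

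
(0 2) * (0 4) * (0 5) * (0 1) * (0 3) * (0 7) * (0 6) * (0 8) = (0 2 4 5 1 3 7 6 8)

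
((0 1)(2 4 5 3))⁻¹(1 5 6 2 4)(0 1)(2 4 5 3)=(0 3 6 4 5)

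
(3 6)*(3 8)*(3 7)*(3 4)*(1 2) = (1 2)(3 6 8 7 4)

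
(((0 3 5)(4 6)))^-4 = (0 5 3)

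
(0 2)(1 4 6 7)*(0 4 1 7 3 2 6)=(0 6 3 2 4)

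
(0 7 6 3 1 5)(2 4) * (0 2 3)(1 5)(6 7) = (0 6)(2 4 3 5)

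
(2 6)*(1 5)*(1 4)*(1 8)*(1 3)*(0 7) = (0 7)(1 5 4 8 3)(2 6)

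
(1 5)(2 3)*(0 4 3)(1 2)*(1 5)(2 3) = (0 4 2)(3 5)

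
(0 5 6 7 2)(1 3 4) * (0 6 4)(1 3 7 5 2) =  (0 2 6 5 4 3)(1 7)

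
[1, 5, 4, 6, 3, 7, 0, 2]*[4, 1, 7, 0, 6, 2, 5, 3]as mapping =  [0→1, 1→2, 2→6, 3→5, 4→0, 5→3, 6→4, 7→7]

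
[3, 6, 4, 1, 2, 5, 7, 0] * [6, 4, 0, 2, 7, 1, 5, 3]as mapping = [0→2, 1→5, 2→7, 3→4, 4→0, 5→1, 6→3, 7→6]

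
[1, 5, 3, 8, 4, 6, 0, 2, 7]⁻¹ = [6, 0, 7, 2, 4, 1, 5, 8, 3]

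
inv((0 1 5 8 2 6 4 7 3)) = (0 3 7 4 6 2 8 5 1)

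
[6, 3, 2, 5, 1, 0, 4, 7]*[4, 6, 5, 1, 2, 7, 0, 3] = [0, 1, 5, 7, 6, 4, 2, 3]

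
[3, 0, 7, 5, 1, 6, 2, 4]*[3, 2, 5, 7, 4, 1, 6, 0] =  [7, 3, 0, 1, 2, 6, 5, 4]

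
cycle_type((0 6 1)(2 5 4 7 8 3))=3.6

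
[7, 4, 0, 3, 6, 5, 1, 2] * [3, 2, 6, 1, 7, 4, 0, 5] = [5, 7, 3, 1, 0, 4, 2, 6]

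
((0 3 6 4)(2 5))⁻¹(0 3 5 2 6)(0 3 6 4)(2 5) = (2 5 4 3 6)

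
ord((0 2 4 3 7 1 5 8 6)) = 9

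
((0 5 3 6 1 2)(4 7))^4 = (0 1 3)(2 6 5)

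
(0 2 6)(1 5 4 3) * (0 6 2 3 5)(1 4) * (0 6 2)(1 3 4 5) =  (0 4 1 6 2)(3 5)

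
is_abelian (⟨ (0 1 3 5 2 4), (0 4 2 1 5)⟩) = no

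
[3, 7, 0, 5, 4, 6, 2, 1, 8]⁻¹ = [2, 7, 6, 0, 4, 3, 5, 1, 8]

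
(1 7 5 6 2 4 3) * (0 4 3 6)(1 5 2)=(0 4 6 1 7 2 3 5)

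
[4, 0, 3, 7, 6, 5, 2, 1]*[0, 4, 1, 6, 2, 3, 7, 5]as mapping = [0→2, 1→0, 2→6, 3→5, 4→7, 5→3, 6→1, 7→4]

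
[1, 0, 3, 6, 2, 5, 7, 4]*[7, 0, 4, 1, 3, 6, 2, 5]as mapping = [0→0, 1→7, 2→1, 3→2, 4→4, 5→6, 6→5, 7→3]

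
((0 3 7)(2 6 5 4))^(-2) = (0 3 7)(2 5)(4 6)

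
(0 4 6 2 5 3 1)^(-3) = (0 5 4 3 6 1 2)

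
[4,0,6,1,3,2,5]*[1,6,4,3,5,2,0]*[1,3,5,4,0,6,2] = [6,3,1,2,4,0,5]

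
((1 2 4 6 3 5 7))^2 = (1 4 3 7 2 6 5)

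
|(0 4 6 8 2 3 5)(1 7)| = 14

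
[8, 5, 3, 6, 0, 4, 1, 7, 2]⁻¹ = [4, 6, 8, 2, 5, 1, 3, 7, 0]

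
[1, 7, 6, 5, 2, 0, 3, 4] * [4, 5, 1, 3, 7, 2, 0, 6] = [5, 6, 0, 2, 1, 4, 3, 7]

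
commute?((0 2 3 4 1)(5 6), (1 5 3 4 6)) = no:(0 2 3 4 1)(5 6)*(1 5 3 4 6) = (0 2 4 5 1)(3 6), (1 5 3 4 6)*(0 2 3 4 1)(5 6) = (0 2 3 1 6)(4 5)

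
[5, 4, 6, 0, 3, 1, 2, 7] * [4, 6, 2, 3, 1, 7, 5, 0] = [7, 1, 5, 4, 3, 6, 2, 0]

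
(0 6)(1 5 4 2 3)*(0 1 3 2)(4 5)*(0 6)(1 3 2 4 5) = (1 5)(2 4 6 3)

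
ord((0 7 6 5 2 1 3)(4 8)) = 14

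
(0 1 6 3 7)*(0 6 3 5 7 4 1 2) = (0 2)(1 3 4)(5 7 6)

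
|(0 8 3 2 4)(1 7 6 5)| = 20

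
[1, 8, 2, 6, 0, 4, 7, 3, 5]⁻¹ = [4, 0, 2, 7, 5, 8, 3, 6, 1]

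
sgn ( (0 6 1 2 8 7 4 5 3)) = 1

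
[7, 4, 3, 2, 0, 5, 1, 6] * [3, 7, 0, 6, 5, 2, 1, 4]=[4, 5, 6, 0, 3, 2, 7, 1]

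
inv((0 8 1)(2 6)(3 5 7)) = (0 1 8)(2 6)(3 7 5)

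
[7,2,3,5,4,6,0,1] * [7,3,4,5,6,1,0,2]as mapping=[0→2,1→4,2→5,3→1,4→6,5→0,6→7,7→3]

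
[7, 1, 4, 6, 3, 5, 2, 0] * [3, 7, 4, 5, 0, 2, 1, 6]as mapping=[0→6, 1→7, 2→0, 3→1, 4→5, 5→2, 6→4, 7→3]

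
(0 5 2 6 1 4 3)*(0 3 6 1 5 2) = (0 2 1 4 6 5)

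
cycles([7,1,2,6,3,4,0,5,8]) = (0 7 5 4 3 6) 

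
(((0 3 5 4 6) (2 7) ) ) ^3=(0 4 3 6 5) (2 7) 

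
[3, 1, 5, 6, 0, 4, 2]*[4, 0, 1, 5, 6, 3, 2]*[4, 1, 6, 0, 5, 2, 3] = [2, 4, 0, 6, 5, 3, 1]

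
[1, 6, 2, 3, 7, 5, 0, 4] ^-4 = [6, 0, 2, 3, 4, 5, 1, 7] 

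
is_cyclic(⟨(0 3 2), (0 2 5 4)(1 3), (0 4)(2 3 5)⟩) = no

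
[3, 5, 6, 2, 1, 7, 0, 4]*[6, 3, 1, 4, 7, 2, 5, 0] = [4, 2, 5, 1, 3, 0, 6, 7]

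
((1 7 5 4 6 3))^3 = (1 4)(3 5)(6 7)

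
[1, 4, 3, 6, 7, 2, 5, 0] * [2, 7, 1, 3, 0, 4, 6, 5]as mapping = [0→7, 1→0, 2→3, 3→6, 4→5, 5→1, 6→4, 7→2]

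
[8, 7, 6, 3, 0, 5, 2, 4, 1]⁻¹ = [4, 8, 6, 3, 7, 5, 2, 1, 0]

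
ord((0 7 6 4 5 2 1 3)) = 8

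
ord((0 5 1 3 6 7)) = 6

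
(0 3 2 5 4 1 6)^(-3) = (0 4 3 1 2 6 5)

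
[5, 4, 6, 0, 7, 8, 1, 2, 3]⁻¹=[3, 6, 7, 8, 1, 0, 2, 4, 5]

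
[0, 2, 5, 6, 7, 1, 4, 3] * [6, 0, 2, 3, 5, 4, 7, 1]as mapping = [0→6, 1→2, 2→4, 3→7, 4→1, 5→0, 6→5, 7→3]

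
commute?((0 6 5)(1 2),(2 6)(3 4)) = no:(0 6 5)(1 2)*(2 6)(3 4) = (0 2 1 6 5)(3 4),(2 6)(3 4)*(0 6 5)(1 2) = (0 6 1 2 5)(3 4)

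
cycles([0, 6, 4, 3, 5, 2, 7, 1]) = (1 6 7)(2 4 5)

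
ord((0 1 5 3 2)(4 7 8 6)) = 20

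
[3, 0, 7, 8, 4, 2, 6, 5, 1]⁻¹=[1, 8, 5, 0, 4, 7, 6, 2, 3]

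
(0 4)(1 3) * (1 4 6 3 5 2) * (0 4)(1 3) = (0 6 1 5 2 3)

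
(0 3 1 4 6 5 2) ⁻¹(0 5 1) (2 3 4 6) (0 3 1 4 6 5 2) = (0 1 6 5) (2 4 3) 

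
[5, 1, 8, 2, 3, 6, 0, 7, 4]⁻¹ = [6, 1, 3, 4, 8, 0, 5, 7, 2]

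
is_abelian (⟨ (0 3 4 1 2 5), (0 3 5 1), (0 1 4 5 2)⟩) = no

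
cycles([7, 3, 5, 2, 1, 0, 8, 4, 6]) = (0 7 4 1 3 2 5)(6 8)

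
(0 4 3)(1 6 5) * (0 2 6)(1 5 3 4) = (0 1)(2 6 3)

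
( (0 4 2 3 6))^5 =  ()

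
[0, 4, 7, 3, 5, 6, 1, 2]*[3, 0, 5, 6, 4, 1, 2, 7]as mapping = [0→3, 1→4, 2→7, 3→6, 4→1, 5→2, 6→0, 7→5]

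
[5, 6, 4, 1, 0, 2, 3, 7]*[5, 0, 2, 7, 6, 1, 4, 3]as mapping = [0→1, 1→4, 2→6, 3→0, 4→5, 5→2, 6→7, 7→3]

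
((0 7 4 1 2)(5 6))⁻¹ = (0 2 1 4 7)(5 6)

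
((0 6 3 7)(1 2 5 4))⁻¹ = (0 7 3 6)(1 4 5 2)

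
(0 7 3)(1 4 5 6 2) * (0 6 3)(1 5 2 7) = (0 1 4 2 5 3 6 7)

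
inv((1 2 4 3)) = (1 3 4 2)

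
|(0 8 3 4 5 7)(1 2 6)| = 6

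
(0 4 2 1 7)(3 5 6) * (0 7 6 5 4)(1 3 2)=(1 6 2 3 4)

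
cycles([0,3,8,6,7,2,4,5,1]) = (1 3 6 4 7 5 2 8)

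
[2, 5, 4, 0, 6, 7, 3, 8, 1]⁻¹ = [3, 8, 0, 6, 2, 1, 4, 5, 7]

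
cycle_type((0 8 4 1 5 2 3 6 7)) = 9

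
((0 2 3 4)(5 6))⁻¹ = (0 4 3 2)(5 6)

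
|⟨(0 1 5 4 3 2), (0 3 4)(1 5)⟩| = 720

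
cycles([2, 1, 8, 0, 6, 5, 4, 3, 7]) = (0 2 8 7 3)(4 6)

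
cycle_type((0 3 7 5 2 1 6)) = 7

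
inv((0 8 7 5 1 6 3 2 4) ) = (0 4 2 3 6 1 5 7 8) 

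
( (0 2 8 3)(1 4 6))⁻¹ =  (0 3 8 2)(1 6 4)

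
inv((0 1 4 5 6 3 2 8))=(0 8 2 3 6 5 4 1)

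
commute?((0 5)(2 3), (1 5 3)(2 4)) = no:(0 5)(2 3) * (1 5 3)(2 4) = (0 3 4 2 1 5), (1 5 3)(2 4) * (0 5)(2 3) = (0 5 2 4 3 1)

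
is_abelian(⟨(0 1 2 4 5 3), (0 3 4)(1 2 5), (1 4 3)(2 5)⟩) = no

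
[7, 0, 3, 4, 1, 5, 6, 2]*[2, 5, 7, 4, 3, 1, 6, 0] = [0, 2, 4, 3, 5, 1, 6, 7]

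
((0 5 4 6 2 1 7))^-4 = (0 6 7 4 1 5 2)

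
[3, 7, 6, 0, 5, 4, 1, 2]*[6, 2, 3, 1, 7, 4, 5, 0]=[1, 0, 5, 6, 4, 7, 2, 3]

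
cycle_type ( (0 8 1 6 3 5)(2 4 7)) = 3.6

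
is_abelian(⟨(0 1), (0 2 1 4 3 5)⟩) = no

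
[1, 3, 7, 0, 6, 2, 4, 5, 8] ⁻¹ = [3, 0, 5, 1, 6, 7, 4, 2, 8] 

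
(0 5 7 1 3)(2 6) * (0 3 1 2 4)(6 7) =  (0 5 6 4)(2 7)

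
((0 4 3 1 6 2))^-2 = (0 6 3)(1 4 2)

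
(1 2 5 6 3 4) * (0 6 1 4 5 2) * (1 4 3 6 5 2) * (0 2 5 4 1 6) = (0 4 3 5 1 2 6) 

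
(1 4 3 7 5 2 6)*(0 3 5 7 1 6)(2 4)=(0 3 1 2)(4 5)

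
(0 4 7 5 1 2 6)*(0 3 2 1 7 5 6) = (0 4 5 7 6 3 2)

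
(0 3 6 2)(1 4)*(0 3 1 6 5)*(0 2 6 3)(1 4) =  (0 4 3 5 2)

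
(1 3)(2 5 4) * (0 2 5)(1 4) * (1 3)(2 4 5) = (0 4 2)(3 5)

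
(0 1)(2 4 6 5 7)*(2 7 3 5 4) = (0 1)(3 5)(4 6)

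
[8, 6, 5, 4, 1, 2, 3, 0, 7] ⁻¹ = [7, 4, 5, 6, 3, 2, 1, 8, 0] 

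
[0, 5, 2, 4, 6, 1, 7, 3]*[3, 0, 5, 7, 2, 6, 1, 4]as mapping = [0→3, 1→6, 2→5, 3→2, 4→1, 5→0, 6→4, 7→7]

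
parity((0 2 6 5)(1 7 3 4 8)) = odd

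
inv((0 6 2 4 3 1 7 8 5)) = (0 5 8 7 1 3 4 2 6)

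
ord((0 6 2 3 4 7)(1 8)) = 6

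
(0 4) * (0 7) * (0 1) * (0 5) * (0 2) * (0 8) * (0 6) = (0 4 7 1 5 2 8 6) 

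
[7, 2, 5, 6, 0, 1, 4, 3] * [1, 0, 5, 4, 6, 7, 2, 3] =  [3, 5, 7, 2, 1, 0, 6, 4]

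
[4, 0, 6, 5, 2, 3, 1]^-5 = [0, 1, 2, 5, 4, 3, 6]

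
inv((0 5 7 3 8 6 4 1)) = (0 1 4 6 8 3 7 5)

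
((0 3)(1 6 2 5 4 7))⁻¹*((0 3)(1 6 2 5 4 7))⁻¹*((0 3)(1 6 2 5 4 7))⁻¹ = (0 3)(1 5)(2 7)(4 6)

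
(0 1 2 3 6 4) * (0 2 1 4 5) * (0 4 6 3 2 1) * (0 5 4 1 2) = (0 6 4 2)(1 5)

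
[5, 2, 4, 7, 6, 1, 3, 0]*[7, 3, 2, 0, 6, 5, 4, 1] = [5, 2, 6, 1, 4, 3, 0, 7]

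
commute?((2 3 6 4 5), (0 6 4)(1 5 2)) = no:(2 3 6 4 5)*(0 6 4)(1 5 2) = (0 6)(1 5)(2 3 4), (0 6 4)(1 5 2)*(2 3 6 4 5) = (0 4)(1 2)(3 6 5)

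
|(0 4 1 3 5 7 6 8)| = 8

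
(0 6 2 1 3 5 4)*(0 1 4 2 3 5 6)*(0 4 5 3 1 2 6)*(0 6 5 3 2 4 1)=(0 1 2 3 6)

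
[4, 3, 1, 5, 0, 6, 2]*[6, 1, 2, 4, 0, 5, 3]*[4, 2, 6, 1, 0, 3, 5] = [4, 0, 2, 3, 5, 1, 6]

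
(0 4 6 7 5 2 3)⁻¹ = (0 3 2 5 7 6 4)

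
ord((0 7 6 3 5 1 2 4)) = 8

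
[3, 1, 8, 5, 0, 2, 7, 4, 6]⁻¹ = [4, 1, 5, 0, 7, 3, 8, 6, 2]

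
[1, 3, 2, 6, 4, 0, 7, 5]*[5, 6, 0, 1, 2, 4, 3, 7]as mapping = [0→6, 1→1, 2→0, 3→3, 4→2, 5→5, 6→7, 7→4]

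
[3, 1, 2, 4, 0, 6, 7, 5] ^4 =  [3, 1, 2, 4, 0, 6, 7, 5] 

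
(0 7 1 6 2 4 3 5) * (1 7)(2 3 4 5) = (0 1 6 3 2 5)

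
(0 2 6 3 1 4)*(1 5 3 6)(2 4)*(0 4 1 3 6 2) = (0 1)(2 3 5 6)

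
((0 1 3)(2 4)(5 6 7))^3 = (2 4)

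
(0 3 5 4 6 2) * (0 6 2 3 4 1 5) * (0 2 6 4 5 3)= (0 5 1 3 2 4 6)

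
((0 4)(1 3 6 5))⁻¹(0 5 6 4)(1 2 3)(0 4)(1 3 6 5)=(0 4 1 5)(2 6 3)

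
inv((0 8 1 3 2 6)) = (0 6 2 3 1 8)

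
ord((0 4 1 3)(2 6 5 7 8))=20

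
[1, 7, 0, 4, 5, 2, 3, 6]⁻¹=[2, 0, 5, 6, 3, 4, 7, 1]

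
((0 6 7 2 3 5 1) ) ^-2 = (0 5 2 6 1 3 7) 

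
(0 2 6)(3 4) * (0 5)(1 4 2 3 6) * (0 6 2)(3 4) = (0 4 2 1 3)(5 6)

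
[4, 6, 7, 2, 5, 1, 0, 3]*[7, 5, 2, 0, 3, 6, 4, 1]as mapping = [0→3, 1→4, 2→1, 3→2, 4→6, 5→5, 6→7, 7→0]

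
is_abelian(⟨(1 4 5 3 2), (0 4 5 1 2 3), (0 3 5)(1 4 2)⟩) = no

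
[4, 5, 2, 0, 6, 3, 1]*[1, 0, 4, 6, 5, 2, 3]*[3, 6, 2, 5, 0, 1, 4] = [1, 2, 0, 6, 5, 4, 3]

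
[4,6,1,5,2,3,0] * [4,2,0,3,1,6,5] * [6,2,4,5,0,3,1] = [2,3,4,1,6,5,0]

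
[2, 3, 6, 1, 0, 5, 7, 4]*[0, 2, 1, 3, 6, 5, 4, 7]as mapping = [0→1, 1→3, 2→4, 3→2, 4→0, 5→5, 6→7, 7→6]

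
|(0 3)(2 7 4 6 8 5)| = 6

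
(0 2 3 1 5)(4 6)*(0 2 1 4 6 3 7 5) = (0 1)(2 7 5)(3 4)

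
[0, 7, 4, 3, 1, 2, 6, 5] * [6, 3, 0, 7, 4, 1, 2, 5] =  [6, 5, 4, 7, 3, 0, 2, 1]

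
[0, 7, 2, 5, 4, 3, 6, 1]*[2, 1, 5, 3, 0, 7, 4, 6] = [2, 6, 5, 7, 0, 3, 4, 1]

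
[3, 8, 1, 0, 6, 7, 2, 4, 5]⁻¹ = [3, 2, 6, 0, 7, 8, 4, 5, 1]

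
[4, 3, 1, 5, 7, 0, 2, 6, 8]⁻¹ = [5, 2, 6, 1, 0, 3, 7, 4, 8]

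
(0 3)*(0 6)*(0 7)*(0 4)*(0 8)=(0 3 6 7 4 8)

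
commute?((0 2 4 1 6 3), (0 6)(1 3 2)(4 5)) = no:(0 2 4 1 6 3)*(0 6)(1 3 2)(4 5) = (0 1)(2 5 4 3 6), (0 6)(1 3 2)(4 5)*(0 2 4 1 6 3) = (0 3 4 5 1)(2 6)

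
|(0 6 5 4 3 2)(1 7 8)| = 6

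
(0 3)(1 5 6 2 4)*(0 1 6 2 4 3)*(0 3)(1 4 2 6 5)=(0 3 4 5 6 2)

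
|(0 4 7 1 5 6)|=6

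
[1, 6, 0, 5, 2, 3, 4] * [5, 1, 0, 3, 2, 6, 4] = [1, 4, 5, 6, 0, 3, 2]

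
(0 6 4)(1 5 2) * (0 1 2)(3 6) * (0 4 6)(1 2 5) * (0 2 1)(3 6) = (0 6 3 2 5 4 1)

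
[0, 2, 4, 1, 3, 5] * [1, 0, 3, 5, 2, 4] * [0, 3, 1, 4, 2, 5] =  [3, 4, 1, 0, 5, 2]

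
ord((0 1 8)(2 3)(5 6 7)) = 6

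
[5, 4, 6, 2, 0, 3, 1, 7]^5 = [1, 2, 5, 0, 6, 4, 3, 7]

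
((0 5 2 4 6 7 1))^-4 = (0 4 1 2 7 5 6)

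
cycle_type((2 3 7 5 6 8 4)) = 7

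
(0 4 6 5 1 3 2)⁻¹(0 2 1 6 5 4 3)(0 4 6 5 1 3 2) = (0 3 5 1 6 2 4)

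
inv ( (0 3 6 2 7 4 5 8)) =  (0 8 5 4 7 2 6 3)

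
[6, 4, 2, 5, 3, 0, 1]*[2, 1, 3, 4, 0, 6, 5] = [5, 0, 3, 6, 4, 2, 1]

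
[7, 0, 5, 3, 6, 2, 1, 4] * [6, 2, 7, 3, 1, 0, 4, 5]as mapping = [0→5, 1→6, 2→0, 3→3, 4→4, 5→7, 6→2, 7→1]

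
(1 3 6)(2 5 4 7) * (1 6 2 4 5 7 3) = (2 7 4 3)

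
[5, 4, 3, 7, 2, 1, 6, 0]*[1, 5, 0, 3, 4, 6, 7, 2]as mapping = [0→6, 1→4, 2→3, 3→2, 4→0, 5→5, 6→7, 7→1]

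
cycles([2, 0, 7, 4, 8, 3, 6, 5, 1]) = (0 2 7 5 3 4 8 1)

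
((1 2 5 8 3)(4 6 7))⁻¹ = (1 3 8 5 2)(4 7 6)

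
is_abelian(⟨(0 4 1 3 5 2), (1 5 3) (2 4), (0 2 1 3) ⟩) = no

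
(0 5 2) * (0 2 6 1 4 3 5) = (1 4 3 5 6)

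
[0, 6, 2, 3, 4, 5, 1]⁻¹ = [0, 6, 2, 3, 4, 5, 1]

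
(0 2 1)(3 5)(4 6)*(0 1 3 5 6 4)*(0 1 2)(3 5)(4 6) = (1 2 5 3 4 6)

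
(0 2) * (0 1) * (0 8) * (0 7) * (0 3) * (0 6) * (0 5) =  (0 2 1 8 7 3 6 5) 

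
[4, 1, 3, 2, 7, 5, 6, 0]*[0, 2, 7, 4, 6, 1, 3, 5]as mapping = [0→6, 1→2, 2→4, 3→7, 4→5, 5→1, 6→3, 7→0]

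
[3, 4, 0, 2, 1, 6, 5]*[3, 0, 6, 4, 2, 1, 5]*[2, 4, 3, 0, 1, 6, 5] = [1, 3, 0, 5, 2, 6, 4]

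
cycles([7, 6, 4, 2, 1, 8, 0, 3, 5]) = (0 7 3 2 4 1 6)(5 8)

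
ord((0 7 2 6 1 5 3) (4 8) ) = 14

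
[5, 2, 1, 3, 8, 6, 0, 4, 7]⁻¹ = [6, 2, 1, 3, 7, 0, 5, 8, 4]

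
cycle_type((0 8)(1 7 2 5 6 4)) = 2.6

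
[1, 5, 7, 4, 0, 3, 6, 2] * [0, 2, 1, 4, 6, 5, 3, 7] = [2, 5, 7, 6, 0, 4, 3, 1]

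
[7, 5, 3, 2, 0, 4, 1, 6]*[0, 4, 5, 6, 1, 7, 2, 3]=[3, 7, 6, 5, 0, 1, 4, 2]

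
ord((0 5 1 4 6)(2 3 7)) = 15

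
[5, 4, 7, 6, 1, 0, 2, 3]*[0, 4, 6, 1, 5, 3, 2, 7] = [3, 5, 7, 2, 4, 0, 6, 1]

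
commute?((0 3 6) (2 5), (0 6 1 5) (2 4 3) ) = no:(0 3 6) (2 5) * (0 6 1 5) (2 4 3) = (0 2) (1 5 4 3), (0 6 1 5) (2 4 3) * (0 3 6) (2 5) = (1 2 4 6) (3 5) 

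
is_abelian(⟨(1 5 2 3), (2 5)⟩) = no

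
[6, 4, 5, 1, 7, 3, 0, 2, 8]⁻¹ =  [6, 3, 7, 5, 1, 2, 0, 4, 8]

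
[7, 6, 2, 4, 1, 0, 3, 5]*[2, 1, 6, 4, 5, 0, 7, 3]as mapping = [0→3, 1→7, 2→6, 3→5, 4→1, 5→2, 6→4, 7→0]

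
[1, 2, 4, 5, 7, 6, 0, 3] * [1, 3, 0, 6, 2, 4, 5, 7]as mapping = [0→3, 1→0, 2→2, 3→4, 4→7, 5→5, 6→1, 7→6]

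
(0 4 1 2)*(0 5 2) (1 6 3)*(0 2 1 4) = (1 2 5) (3 4 6) 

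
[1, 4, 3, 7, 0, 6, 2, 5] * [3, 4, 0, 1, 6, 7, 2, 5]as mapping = [0→4, 1→6, 2→1, 3→5, 4→3, 5→2, 6→0, 7→7]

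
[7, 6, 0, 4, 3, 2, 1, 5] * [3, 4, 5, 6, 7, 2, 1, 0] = [0, 1, 3, 7, 6, 5, 4, 2]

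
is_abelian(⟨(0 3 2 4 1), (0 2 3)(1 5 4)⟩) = no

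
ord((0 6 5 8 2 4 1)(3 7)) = 14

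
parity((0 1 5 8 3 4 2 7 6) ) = even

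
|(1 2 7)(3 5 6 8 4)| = 15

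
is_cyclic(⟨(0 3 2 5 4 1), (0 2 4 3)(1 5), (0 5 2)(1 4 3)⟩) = no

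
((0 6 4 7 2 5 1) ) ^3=(0 7 1 4 5 6 2) 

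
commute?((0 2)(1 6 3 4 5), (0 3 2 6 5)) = no:(0 2)(1 6 3 4 5)*(0 3 2 6 5) = (0 6 2 3 4)(1 5), (0 3 2 6 5)*(0 2)(1 6 3 4 5) = (0 4 5 2 3)(1 6)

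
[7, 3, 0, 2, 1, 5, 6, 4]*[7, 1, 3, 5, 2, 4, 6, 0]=[0, 5, 7, 3, 1, 4, 6, 2]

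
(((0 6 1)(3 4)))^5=(0 1 6)(3 4)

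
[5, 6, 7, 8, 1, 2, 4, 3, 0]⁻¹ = [8, 4, 5, 7, 6, 0, 1, 2, 3]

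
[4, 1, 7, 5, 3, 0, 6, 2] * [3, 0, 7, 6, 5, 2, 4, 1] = [5, 0, 1, 2, 6, 3, 4, 7]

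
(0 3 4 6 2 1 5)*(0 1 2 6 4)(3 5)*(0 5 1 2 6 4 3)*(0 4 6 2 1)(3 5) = (1 4 5)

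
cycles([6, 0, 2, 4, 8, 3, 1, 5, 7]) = (0 6 1)(3 4 8 7 5)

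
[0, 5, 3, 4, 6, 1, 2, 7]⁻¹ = [0, 5, 6, 2, 3, 1, 4, 7]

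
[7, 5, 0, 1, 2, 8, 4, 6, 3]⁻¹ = [2, 3, 4, 8, 6, 1, 7, 0, 5]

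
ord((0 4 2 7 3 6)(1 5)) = 6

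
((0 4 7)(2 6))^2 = (0 7 4)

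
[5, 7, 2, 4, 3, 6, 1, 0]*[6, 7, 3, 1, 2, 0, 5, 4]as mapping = [0→0, 1→4, 2→3, 3→2, 4→1, 5→5, 6→7, 7→6]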